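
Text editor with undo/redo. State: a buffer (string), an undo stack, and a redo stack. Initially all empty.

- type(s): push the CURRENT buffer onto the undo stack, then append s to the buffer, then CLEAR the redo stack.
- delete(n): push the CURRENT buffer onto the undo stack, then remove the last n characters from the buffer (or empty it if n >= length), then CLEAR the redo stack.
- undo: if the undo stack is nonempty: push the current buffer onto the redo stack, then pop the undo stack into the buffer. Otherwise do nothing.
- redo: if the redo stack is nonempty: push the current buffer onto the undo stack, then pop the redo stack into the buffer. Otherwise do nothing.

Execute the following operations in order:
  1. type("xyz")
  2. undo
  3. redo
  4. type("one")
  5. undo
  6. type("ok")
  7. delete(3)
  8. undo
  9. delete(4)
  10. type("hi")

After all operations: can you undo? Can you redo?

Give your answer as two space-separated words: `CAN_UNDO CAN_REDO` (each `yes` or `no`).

Answer: yes no

Derivation:
After op 1 (type): buf='xyz' undo_depth=1 redo_depth=0
After op 2 (undo): buf='(empty)' undo_depth=0 redo_depth=1
After op 3 (redo): buf='xyz' undo_depth=1 redo_depth=0
After op 4 (type): buf='xyzone' undo_depth=2 redo_depth=0
After op 5 (undo): buf='xyz' undo_depth=1 redo_depth=1
After op 6 (type): buf='xyzok' undo_depth=2 redo_depth=0
After op 7 (delete): buf='xy' undo_depth=3 redo_depth=0
After op 8 (undo): buf='xyzok' undo_depth=2 redo_depth=1
After op 9 (delete): buf='x' undo_depth=3 redo_depth=0
After op 10 (type): buf='xhi' undo_depth=4 redo_depth=0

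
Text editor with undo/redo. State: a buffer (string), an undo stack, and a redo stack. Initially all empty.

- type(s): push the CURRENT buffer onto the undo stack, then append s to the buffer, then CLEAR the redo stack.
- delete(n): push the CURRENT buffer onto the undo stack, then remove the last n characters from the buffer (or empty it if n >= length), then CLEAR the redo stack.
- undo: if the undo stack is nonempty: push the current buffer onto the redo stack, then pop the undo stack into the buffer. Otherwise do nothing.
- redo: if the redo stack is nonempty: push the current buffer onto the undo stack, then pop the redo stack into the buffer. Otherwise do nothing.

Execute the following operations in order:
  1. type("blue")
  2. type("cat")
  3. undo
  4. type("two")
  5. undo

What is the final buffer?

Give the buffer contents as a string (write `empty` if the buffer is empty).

Answer: blue

Derivation:
After op 1 (type): buf='blue' undo_depth=1 redo_depth=0
After op 2 (type): buf='bluecat' undo_depth=2 redo_depth=0
After op 3 (undo): buf='blue' undo_depth=1 redo_depth=1
After op 4 (type): buf='bluetwo' undo_depth=2 redo_depth=0
After op 5 (undo): buf='blue' undo_depth=1 redo_depth=1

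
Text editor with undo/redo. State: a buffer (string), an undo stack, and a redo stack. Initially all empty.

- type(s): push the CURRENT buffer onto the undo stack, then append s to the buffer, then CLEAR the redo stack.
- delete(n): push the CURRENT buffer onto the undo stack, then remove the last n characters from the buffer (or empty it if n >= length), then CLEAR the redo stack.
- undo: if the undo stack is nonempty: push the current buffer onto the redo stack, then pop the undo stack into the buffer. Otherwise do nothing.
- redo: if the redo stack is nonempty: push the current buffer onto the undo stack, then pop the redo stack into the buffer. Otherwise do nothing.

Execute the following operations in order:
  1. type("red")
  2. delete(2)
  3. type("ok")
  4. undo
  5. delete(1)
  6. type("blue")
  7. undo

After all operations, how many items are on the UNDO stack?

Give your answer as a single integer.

Answer: 3

Derivation:
After op 1 (type): buf='red' undo_depth=1 redo_depth=0
After op 2 (delete): buf='r' undo_depth=2 redo_depth=0
After op 3 (type): buf='rok' undo_depth=3 redo_depth=0
After op 4 (undo): buf='r' undo_depth=2 redo_depth=1
After op 5 (delete): buf='(empty)' undo_depth=3 redo_depth=0
After op 6 (type): buf='blue' undo_depth=4 redo_depth=0
After op 7 (undo): buf='(empty)' undo_depth=3 redo_depth=1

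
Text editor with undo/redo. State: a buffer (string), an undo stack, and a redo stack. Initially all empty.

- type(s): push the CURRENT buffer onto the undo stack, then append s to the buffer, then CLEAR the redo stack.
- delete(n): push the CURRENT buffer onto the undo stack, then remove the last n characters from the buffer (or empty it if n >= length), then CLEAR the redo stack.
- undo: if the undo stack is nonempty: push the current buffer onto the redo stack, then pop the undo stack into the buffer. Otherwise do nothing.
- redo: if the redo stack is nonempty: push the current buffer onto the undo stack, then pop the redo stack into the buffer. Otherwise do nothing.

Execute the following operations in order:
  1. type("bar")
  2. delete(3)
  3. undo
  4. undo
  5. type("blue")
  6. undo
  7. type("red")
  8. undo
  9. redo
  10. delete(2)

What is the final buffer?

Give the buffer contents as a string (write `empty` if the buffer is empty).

Answer: r

Derivation:
After op 1 (type): buf='bar' undo_depth=1 redo_depth=0
After op 2 (delete): buf='(empty)' undo_depth=2 redo_depth=0
After op 3 (undo): buf='bar' undo_depth=1 redo_depth=1
After op 4 (undo): buf='(empty)' undo_depth=0 redo_depth=2
After op 5 (type): buf='blue' undo_depth=1 redo_depth=0
After op 6 (undo): buf='(empty)' undo_depth=0 redo_depth=1
After op 7 (type): buf='red' undo_depth=1 redo_depth=0
After op 8 (undo): buf='(empty)' undo_depth=0 redo_depth=1
After op 9 (redo): buf='red' undo_depth=1 redo_depth=0
After op 10 (delete): buf='r' undo_depth=2 redo_depth=0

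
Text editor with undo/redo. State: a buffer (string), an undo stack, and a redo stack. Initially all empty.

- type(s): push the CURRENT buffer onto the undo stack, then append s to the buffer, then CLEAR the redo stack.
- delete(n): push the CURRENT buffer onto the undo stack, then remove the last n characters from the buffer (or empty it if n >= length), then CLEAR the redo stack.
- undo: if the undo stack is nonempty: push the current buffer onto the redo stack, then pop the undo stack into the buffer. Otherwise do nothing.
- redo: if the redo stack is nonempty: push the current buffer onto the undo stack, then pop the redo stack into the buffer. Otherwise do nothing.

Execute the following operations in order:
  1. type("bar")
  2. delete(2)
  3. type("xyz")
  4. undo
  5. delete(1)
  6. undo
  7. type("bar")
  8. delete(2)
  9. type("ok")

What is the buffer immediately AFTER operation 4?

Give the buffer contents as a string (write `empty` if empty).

After op 1 (type): buf='bar' undo_depth=1 redo_depth=0
After op 2 (delete): buf='b' undo_depth=2 redo_depth=0
After op 3 (type): buf='bxyz' undo_depth=3 redo_depth=0
After op 4 (undo): buf='b' undo_depth=2 redo_depth=1

Answer: b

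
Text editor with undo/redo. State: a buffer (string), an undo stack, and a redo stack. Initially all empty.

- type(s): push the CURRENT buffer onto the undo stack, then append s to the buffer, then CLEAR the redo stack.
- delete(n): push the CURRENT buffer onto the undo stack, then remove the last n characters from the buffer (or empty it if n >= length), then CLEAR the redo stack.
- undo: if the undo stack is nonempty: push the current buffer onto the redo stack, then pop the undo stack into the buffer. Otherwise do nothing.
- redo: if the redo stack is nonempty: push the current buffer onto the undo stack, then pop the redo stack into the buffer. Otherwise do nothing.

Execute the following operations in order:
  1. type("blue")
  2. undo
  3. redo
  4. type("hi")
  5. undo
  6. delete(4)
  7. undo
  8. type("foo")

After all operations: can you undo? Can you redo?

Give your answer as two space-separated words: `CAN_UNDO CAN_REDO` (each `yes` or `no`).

Answer: yes no

Derivation:
After op 1 (type): buf='blue' undo_depth=1 redo_depth=0
After op 2 (undo): buf='(empty)' undo_depth=0 redo_depth=1
After op 3 (redo): buf='blue' undo_depth=1 redo_depth=0
After op 4 (type): buf='bluehi' undo_depth=2 redo_depth=0
After op 5 (undo): buf='blue' undo_depth=1 redo_depth=1
After op 6 (delete): buf='(empty)' undo_depth=2 redo_depth=0
After op 7 (undo): buf='blue' undo_depth=1 redo_depth=1
After op 8 (type): buf='bluefoo' undo_depth=2 redo_depth=0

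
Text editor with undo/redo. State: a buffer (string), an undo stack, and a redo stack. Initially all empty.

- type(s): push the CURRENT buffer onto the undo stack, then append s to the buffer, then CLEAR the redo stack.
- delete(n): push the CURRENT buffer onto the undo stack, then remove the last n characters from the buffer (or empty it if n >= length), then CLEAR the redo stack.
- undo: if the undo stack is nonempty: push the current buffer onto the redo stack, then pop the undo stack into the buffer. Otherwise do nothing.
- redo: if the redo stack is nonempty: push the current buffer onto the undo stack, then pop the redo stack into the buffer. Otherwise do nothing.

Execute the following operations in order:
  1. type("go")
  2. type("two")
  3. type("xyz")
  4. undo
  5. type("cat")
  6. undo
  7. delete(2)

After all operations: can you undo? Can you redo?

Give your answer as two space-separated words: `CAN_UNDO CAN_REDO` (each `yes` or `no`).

Answer: yes no

Derivation:
After op 1 (type): buf='go' undo_depth=1 redo_depth=0
After op 2 (type): buf='gotwo' undo_depth=2 redo_depth=0
After op 3 (type): buf='gotwoxyz' undo_depth=3 redo_depth=0
After op 4 (undo): buf='gotwo' undo_depth=2 redo_depth=1
After op 5 (type): buf='gotwocat' undo_depth=3 redo_depth=0
After op 6 (undo): buf='gotwo' undo_depth=2 redo_depth=1
After op 7 (delete): buf='got' undo_depth=3 redo_depth=0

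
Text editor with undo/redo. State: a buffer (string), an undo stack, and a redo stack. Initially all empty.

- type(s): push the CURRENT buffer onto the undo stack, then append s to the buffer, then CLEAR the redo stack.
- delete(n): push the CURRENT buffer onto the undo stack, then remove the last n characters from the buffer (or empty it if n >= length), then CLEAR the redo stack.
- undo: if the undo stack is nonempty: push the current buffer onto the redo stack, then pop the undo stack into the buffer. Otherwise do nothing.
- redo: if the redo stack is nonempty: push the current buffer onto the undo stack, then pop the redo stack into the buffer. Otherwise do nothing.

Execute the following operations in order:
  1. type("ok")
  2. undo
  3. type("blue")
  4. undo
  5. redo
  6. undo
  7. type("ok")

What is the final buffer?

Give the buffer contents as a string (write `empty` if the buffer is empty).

After op 1 (type): buf='ok' undo_depth=1 redo_depth=0
After op 2 (undo): buf='(empty)' undo_depth=0 redo_depth=1
After op 3 (type): buf='blue' undo_depth=1 redo_depth=0
After op 4 (undo): buf='(empty)' undo_depth=0 redo_depth=1
After op 5 (redo): buf='blue' undo_depth=1 redo_depth=0
After op 6 (undo): buf='(empty)' undo_depth=0 redo_depth=1
After op 7 (type): buf='ok' undo_depth=1 redo_depth=0

Answer: ok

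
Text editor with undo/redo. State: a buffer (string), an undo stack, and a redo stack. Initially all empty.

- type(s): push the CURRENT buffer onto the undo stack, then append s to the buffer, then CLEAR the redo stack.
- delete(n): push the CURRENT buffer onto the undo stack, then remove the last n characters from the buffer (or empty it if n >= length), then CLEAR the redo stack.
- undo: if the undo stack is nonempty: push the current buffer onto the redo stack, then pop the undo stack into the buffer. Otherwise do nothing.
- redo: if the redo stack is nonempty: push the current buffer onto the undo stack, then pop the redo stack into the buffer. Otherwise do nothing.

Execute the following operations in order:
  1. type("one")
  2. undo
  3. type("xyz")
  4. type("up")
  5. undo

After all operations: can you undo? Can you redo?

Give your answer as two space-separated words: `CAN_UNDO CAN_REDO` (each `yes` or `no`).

After op 1 (type): buf='one' undo_depth=1 redo_depth=0
After op 2 (undo): buf='(empty)' undo_depth=0 redo_depth=1
After op 3 (type): buf='xyz' undo_depth=1 redo_depth=0
After op 4 (type): buf='xyzup' undo_depth=2 redo_depth=0
After op 5 (undo): buf='xyz' undo_depth=1 redo_depth=1

Answer: yes yes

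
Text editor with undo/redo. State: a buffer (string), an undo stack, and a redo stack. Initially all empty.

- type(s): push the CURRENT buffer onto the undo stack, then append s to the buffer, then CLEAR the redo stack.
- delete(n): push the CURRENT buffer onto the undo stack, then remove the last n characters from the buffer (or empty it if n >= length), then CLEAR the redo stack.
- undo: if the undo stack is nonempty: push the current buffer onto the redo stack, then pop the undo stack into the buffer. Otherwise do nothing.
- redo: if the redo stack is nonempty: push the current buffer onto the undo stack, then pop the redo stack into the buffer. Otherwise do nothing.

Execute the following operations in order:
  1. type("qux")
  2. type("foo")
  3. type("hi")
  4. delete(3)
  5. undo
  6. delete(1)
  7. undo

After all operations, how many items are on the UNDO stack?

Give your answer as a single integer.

After op 1 (type): buf='qux' undo_depth=1 redo_depth=0
After op 2 (type): buf='quxfoo' undo_depth=2 redo_depth=0
After op 3 (type): buf='quxfoohi' undo_depth=3 redo_depth=0
After op 4 (delete): buf='quxfo' undo_depth=4 redo_depth=0
After op 5 (undo): buf='quxfoohi' undo_depth=3 redo_depth=1
After op 6 (delete): buf='quxfooh' undo_depth=4 redo_depth=0
After op 7 (undo): buf='quxfoohi' undo_depth=3 redo_depth=1

Answer: 3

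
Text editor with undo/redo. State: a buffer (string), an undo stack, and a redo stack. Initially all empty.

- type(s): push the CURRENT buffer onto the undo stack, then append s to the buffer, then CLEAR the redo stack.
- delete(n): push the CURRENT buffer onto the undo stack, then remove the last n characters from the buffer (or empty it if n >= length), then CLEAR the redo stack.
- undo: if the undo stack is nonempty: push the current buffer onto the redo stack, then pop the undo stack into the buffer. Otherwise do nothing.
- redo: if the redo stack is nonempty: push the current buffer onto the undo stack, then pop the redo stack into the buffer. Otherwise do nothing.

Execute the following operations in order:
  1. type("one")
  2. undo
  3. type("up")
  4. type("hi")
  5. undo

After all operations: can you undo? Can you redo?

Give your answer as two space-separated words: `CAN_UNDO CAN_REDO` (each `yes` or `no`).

Answer: yes yes

Derivation:
After op 1 (type): buf='one' undo_depth=1 redo_depth=0
After op 2 (undo): buf='(empty)' undo_depth=0 redo_depth=1
After op 3 (type): buf='up' undo_depth=1 redo_depth=0
After op 4 (type): buf='uphi' undo_depth=2 redo_depth=0
After op 5 (undo): buf='up' undo_depth=1 redo_depth=1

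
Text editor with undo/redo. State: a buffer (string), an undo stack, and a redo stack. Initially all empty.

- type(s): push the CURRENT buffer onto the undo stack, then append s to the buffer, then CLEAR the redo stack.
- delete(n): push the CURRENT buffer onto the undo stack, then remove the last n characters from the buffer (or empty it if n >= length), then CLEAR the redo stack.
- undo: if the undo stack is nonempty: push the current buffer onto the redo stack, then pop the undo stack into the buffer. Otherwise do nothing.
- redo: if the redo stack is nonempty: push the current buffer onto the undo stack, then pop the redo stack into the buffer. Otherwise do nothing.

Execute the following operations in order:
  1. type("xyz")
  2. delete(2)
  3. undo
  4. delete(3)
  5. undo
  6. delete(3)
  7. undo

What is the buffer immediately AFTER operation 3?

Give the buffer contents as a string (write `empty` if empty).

After op 1 (type): buf='xyz' undo_depth=1 redo_depth=0
After op 2 (delete): buf='x' undo_depth=2 redo_depth=0
After op 3 (undo): buf='xyz' undo_depth=1 redo_depth=1

Answer: xyz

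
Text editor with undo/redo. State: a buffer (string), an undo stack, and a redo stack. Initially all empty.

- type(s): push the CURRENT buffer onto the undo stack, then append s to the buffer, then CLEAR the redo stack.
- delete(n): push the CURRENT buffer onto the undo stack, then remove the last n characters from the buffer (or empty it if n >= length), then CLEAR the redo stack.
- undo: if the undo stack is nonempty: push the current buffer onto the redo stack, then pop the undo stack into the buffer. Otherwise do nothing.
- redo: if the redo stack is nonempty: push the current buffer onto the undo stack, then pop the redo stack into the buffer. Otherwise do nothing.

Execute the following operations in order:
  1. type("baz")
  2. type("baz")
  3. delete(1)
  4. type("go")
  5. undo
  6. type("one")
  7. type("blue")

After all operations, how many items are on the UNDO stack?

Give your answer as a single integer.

Answer: 5

Derivation:
After op 1 (type): buf='baz' undo_depth=1 redo_depth=0
After op 2 (type): buf='bazbaz' undo_depth=2 redo_depth=0
After op 3 (delete): buf='bazba' undo_depth=3 redo_depth=0
After op 4 (type): buf='bazbago' undo_depth=4 redo_depth=0
After op 5 (undo): buf='bazba' undo_depth=3 redo_depth=1
After op 6 (type): buf='bazbaone' undo_depth=4 redo_depth=0
After op 7 (type): buf='bazbaoneblue' undo_depth=5 redo_depth=0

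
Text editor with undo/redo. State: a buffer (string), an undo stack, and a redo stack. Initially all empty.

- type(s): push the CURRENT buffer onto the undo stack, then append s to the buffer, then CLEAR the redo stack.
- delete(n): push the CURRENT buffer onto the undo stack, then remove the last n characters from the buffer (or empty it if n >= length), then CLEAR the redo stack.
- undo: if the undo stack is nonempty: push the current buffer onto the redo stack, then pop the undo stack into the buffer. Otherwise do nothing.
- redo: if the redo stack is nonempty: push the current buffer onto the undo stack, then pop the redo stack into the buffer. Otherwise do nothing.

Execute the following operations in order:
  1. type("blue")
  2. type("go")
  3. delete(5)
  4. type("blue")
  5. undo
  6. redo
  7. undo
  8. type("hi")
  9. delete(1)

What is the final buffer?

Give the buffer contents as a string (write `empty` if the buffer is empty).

Answer: bh

Derivation:
After op 1 (type): buf='blue' undo_depth=1 redo_depth=0
After op 2 (type): buf='bluego' undo_depth=2 redo_depth=0
After op 3 (delete): buf='b' undo_depth=3 redo_depth=0
After op 4 (type): buf='bblue' undo_depth=4 redo_depth=0
After op 5 (undo): buf='b' undo_depth=3 redo_depth=1
After op 6 (redo): buf='bblue' undo_depth=4 redo_depth=0
After op 7 (undo): buf='b' undo_depth=3 redo_depth=1
After op 8 (type): buf='bhi' undo_depth=4 redo_depth=0
After op 9 (delete): buf='bh' undo_depth=5 redo_depth=0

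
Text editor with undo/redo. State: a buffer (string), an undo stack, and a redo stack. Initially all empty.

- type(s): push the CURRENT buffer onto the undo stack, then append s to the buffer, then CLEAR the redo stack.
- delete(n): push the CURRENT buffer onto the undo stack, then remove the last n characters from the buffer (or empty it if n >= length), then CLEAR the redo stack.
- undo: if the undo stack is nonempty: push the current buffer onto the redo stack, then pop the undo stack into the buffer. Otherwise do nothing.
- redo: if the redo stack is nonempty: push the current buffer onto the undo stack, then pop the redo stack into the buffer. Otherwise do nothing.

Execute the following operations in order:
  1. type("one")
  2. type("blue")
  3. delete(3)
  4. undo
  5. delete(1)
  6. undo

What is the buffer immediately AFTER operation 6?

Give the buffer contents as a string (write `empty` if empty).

Answer: oneblue

Derivation:
After op 1 (type): buf='one' undo_depth=1 redo_depth=0
After op 2 (type): buf='oneblue' undo_depth=2 redo_depth=0
After op 3 (delete): buf='oneb' undo_depth=3 redo_depth=0
After op 4 (undo): buf='oneblue' undo_depth=2 redo_depth=1
After op 5 (delete): buf='oneblu' undo_depth=3 redo_depth=0
After op 6 (undo): buf='oneblue' undo_depth=2 redo_depth=1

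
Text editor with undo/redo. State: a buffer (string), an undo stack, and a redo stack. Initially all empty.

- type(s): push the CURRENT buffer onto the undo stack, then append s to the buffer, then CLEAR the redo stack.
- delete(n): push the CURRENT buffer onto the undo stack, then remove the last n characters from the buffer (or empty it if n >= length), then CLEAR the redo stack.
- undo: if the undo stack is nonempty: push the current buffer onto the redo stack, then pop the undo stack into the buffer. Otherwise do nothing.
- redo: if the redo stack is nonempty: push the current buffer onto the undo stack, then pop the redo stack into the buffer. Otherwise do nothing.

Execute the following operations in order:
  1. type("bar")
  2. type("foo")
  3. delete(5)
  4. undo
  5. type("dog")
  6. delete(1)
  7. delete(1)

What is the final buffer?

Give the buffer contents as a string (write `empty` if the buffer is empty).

Answer: barfood

Derivation:
After op 1 (type): buf='bar' undo_depth=1 redo_depth=0
After op 2 (type): buf='barfoo' undo_depth=2 redo_depth=0
After op 3 (delete): buf='b' undo_depth=3 redo_depth=0
After op 4 (undo): buf='barfoo' undo_depth=2 redo_depth=1
After op 5 (type): buf='barfoodog' undo_depth=3 redo_depth=0
After op 6 (delete): buf='barfoodo' undo_depth=4 redo_depth=0
After op 7 (delete): buf='barfood' undo_depth=5 redo_depth=0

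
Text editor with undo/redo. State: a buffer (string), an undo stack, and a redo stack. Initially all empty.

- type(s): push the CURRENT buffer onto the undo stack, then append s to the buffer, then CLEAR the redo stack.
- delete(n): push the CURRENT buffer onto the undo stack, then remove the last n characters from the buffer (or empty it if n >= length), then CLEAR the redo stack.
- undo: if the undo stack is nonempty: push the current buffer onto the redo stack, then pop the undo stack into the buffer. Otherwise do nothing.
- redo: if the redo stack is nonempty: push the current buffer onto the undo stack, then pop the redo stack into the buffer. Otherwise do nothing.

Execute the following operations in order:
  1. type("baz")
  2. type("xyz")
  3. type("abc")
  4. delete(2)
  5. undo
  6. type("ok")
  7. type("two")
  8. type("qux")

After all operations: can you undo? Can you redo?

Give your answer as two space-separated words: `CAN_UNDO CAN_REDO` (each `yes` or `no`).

After op 1 (type): buf='baz' undo_depth=1 redo_depth=0
After op 2 (type): buf='bazxyz' undo_depth=2 redo_depth=0
After op 3 (type): buf='bazxyzabc' undo_depth=3 redo_depth=0
After op 4 (delete): buf='bazxyza' undo_depth=4 redo_depth=0
After op 5 (undo): buf='bazxyzabc' undo_depth=3 redo_depth=1
After op 6 (type): buf='bazxyzabcok' undo_depth=4 redo_depth=0
After op 7 (type): buf='bazxyzabcoktwo' undo_depth=5 redo_depth=0
After op 8 (type): buf='bazxyzabcoktwoqux' undo_depth=6 redo_depth=0

Answer: yes no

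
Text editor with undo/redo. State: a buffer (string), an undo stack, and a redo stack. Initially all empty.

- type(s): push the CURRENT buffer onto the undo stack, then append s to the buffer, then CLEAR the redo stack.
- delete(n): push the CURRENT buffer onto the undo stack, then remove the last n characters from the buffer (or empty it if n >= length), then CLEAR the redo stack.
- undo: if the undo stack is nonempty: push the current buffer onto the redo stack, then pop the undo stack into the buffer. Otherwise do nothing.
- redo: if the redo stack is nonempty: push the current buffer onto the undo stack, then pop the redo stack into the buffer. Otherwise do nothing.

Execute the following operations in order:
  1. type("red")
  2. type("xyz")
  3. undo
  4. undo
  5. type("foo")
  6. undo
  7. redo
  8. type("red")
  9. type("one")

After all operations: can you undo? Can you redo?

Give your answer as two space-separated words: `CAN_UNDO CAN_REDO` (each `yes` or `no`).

After op 1 (type): buf='red' undo_depth=1 redo_depth=0
After op 2 (type): buf='redxyz' undo_depth=2 redo_depth=0
After op 3 (undo): buf='red' undo_depth=1 redo_depth=1
After op 4 (undo): buf='(empty)' undo_depth=0 redo_depth=2
After op 5 (type): buf='foo' undo_depth=1 redo_depth=0
After op 6 (undo): buf='(empty)' undo_depth=0 redo_depth=1
After op 7 (redo): buf='foo' undo_depth=1 redo_depth=0
After op 8 (type): buf='foored' undo_depth=2 redo_depth=0
After op 9 (type): buf='fooredone' undo_depth=3 redo_depth=0

Answer: yes no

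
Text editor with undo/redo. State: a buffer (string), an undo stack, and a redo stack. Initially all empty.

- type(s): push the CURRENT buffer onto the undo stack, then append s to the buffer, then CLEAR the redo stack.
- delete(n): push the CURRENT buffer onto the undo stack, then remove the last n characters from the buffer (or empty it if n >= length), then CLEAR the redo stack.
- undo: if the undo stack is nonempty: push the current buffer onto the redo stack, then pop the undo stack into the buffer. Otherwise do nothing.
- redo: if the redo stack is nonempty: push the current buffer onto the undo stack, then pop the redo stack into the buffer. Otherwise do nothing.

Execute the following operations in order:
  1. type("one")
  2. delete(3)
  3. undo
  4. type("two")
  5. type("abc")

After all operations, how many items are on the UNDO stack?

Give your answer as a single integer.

Answer: 3

Derivation:
After op 1 (type): buf='one' undo_depth=1 redo_depth=0
After op 2 (delete): buf='(empty)' undo_depth=2 redo_depth=0
After op 3 (undo): buf='one' undo_depth=1 redo_depth=1
After op 4 (type): buf='onetwo' undo_depth=2 redo_depth=0
After op 5 (type): buf='onetwoabc' undo_depth=3 redo_depth=0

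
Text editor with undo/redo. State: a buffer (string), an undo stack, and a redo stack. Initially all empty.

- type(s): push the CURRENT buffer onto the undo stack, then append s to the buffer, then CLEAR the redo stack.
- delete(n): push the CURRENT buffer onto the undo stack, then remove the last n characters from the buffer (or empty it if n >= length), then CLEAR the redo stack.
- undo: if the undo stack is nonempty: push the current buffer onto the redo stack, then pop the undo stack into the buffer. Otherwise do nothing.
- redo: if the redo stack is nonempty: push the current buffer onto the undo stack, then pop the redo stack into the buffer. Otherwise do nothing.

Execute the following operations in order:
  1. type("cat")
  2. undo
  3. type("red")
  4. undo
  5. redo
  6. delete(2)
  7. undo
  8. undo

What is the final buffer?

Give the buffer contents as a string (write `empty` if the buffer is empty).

After op 1 (type): buf='cat' undo_depth=1 redo_depth=0
After op 2 (undo): buf='(empty)' undo_depth=0 redo_depth=1
After op 3 (type): buf='red' undo_depth=1 redo_depth=0
After op 4 (undo): buf='(empty)' undo_depth=0 redo_depth=1
After op 5 (redo): buf='red' undo_depth=1 redo_depth=0
After op 6 (delete): buf='r' undo_depth=2 redo_depth=0
After op 7 (undo): buf='red' undo_depth=1 redo_depth=1
After op 8 (undo): buf='(empty)' undo_depth=0 redo_depth=2

Answer: empty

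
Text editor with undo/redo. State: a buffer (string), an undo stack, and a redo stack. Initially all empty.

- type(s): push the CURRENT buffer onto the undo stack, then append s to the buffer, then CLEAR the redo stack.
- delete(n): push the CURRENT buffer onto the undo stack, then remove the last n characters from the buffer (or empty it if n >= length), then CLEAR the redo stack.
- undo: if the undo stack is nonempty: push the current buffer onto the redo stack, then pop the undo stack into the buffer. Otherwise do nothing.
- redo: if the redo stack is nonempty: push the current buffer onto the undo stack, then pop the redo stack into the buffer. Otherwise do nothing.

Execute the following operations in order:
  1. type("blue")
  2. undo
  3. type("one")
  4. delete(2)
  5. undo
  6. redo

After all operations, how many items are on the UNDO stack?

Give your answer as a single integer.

Answer: 2

Derivation:
After op 1 (type): buf='blue' undo_depth=1 redo_depth=0
After op 2 (undo): buf='(empty)' undo_depth=0 redo_depth=1
After op 3 (type): buf='one' undo_depth=1 redo_depth=0
After op 4 (delete): buf='o' undo_depth=2 redo_depth=0
After op 5 (undo): buf='one' undo_depth=1 redo_depth=1
After op 6 (redo): buf='o' undo_depth=2 redo_depth=0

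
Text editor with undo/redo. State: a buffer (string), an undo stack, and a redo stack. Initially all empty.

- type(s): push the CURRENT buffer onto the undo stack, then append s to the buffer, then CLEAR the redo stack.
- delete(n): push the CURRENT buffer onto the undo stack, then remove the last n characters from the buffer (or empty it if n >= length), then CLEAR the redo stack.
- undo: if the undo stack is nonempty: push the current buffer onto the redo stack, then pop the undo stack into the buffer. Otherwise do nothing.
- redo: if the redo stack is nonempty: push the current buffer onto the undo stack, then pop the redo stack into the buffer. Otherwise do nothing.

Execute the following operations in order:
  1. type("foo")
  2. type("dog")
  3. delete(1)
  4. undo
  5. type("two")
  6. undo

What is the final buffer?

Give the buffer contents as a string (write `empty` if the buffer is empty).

Answer: foodog

Derivation:
After op 1 (type): buf='foo' undo_depth=1 redo_depth=0
After op 2 (type): buf='foodog' undo_depth=2 redo_depth=0
After op 3 (delete): buf='foodo' undo_depth=3 redo_depth=0
After op 4 (undo): buf='foodog' undo_depth=2 redo_depth=1
After op 5 (type): buf='foodogtwo' undo_depth=3 redo_depth=0
After op 6 (undo): buf='foodog' undo_depth=2 redo_depth=1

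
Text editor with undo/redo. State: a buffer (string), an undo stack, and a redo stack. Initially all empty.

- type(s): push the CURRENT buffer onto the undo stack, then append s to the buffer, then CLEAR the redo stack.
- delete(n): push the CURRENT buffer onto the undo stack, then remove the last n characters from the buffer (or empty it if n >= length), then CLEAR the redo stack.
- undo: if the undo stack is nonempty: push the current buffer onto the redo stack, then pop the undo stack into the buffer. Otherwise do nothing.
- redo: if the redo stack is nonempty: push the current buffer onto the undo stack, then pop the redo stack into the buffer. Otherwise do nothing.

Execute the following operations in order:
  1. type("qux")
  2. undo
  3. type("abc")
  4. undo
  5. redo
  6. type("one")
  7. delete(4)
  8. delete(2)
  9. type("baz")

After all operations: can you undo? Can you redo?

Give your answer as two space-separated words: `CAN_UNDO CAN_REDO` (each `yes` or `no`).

After op 1 (type): buf='qux' undo_depth=1 redo_depth=0
After op 2 (undo): buf='(empty)' undo_depth=0 redo_depth=1
After op 3 (type): buf='abc' undo_depth=1 redo_depth=0
After op 4 (undo): buf='(empty)' undo_depth=0 redo_depth=1
After op 5 (redo): buf='abc' undo_depth=1 redo_depth=0
After op 6 (type): buf='abcone' undo_depth=2 redo_depth=0
After op 7 (delete): buf='ab' undo_depth=3 redo_depth=0
After op 8 (delete): buf='(empty)' undo_depth=4 redo_depth=0
After op 9 (type): buf='baz' undo_depth=5 redo_depth=0

Answer: yes no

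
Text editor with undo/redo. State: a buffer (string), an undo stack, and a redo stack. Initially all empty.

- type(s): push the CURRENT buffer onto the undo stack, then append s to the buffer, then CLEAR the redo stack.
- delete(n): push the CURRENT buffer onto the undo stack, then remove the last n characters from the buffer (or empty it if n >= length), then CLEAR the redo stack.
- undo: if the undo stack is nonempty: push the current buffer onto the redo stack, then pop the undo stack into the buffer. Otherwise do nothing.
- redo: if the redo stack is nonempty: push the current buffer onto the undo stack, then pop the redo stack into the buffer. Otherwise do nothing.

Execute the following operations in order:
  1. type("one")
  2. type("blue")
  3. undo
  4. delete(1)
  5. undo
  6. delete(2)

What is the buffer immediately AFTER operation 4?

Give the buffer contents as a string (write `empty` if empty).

After op 1 (type): buf='one' undo_depth=1 redo_depth=0
After op 2 (type): buf='oneblue' undo_depth=2 redo_depth=0
After op 3 (undo): buf='one' undo_depth=1 redo_depth=1
After op 4 (delete): buf='on' undo_depth=2 redo_depth=0

Answer: on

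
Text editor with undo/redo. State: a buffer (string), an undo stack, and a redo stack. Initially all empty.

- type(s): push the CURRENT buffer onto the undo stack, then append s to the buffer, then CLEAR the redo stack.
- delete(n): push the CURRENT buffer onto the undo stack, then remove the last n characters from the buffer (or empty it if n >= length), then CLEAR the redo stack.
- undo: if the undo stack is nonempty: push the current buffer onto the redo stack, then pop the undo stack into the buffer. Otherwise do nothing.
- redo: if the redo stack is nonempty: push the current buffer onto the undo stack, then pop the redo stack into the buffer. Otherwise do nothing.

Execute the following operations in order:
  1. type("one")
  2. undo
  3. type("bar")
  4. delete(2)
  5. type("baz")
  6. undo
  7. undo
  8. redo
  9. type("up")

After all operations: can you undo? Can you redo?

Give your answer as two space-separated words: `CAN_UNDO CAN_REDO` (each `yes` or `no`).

Answer: yes no

Derivation:
After op 1 (type): buf='one' undo_depth=1 redo_depth=0
After op 2 (undo): buf='(empty)' undo_depth=0 redo_depth=1
After op 3 (type): buf='bar' undo_depth=1 redo_depth=0
After op 4 (delete): buf='b' undo_depth=2 redo_depth=0
After op 5 (type): buf='bbaz' undo_depth=3 redo_depth=0
After op 6 (undo): buf='b' undo_depth=2 redo_depth=1
After op 7 (undo): buf='bar' undo_depth=1 redo_depth=2
After op 8 (redo): buf='b' undo_depth=2 redo_depth=1
After op 9 (type): buf='bup' undo_depth=3 redo_depth=0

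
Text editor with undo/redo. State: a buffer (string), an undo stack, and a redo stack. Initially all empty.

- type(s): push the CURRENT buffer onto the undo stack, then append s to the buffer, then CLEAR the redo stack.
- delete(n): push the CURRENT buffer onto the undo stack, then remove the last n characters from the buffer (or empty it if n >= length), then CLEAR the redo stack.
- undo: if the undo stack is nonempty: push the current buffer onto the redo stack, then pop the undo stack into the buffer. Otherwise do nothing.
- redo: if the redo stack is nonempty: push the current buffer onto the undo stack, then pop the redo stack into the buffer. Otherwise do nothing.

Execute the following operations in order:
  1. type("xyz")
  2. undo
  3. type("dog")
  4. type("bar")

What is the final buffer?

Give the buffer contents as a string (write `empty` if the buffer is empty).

After op 1 (type): buf='xyz' undo_depth=1 redo_depth=0
After op 2 (undo): buf='(empty)' undo_depth=0 redo_depth=1
After op 3 (type): buf='dog' undo_depth=1 redo_depth=0
After op 4 (type): buf='dogbar' undo_depth=2 redo_depth=0

Answer: dogbar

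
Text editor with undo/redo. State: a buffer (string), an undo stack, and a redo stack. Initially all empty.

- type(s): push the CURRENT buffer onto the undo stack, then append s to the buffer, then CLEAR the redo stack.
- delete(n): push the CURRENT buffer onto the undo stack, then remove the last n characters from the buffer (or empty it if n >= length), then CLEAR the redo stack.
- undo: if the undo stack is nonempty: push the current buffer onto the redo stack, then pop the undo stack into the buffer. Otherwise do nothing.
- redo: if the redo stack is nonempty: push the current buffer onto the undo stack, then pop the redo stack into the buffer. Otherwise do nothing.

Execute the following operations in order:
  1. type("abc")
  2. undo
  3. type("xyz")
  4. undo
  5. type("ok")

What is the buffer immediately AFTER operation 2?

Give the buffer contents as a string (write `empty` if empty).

Answer: empty

Derivation:
After op 1 (type): buf='abc' undo_depth=1 redo_depth=0
After op 2 (undo): buf='(empty)' undo_depth=0 redo_depth=1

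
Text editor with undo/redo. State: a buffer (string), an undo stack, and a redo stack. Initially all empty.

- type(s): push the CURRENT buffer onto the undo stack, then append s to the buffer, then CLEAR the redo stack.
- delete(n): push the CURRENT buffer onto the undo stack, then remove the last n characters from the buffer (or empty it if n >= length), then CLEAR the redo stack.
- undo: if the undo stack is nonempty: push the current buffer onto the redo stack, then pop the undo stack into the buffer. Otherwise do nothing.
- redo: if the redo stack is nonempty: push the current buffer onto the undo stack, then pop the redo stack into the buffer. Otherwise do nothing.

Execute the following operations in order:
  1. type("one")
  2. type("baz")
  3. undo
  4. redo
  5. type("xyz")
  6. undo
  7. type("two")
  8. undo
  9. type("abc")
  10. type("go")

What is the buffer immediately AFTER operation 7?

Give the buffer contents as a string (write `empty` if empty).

Answer: onebaztwo

Derivation:
After op 1 (type): buf='one' undo_depth=1 redo_depth=0
After op 2 (type): buf='onebaz' undo_depth=2 redo_depth=0
After op 3 (undo): buf='one' undo_depth=1 redo_depth=1
After op 4 (redo): buf='onebaz' undo_depth=2 redo_depth=0
After op 5 (type): buf='onebazxyz' undo_depth=3 redo_depth=0
After op 6 (undo): buf='onebaz' undo_depth=2 redo_depth=1
After op 7 (type): buf='onebaztwo' undo_depth=3 redo_depth=0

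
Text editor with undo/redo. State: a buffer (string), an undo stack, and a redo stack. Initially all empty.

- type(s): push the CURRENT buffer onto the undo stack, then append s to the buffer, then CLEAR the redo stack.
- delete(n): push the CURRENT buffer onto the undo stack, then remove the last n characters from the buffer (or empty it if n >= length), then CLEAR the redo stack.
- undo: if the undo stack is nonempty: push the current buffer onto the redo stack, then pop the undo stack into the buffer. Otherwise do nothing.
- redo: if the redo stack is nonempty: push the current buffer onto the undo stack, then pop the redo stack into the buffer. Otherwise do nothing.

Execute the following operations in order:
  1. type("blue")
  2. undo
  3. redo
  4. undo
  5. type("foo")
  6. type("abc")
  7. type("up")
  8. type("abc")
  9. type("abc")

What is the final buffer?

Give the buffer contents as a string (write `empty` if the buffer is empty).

Answer: fooabcupabcabc

Derivation:
After op 1 (type): buf='blue' undo_depth=1 redo_depth=0
After op 2 (undo): buf='(empty)' undo_depth=0 redo_depth=1
After op 3 (redo): buf='blue' undo_depth=1 redo_depth=0
After op 4 (undo): buf='(empty)' undo_depth=0 redo_depth=1
After op 5 (type): buf='foo' undo_depth=1 redo_depth=0
After op 6 (type): buf='fooabc' undo_depth=2 redo_depth=0
After op 7 (type): buf='fooabcup' undo_depth=3 redo_depth=0
After op 8 (type): buf='fooabcupabc' undo_depth=4 redo_depth=0
After op 9 (type): buf='fooabcupabcabc' undo_depth=5 redo_depth=0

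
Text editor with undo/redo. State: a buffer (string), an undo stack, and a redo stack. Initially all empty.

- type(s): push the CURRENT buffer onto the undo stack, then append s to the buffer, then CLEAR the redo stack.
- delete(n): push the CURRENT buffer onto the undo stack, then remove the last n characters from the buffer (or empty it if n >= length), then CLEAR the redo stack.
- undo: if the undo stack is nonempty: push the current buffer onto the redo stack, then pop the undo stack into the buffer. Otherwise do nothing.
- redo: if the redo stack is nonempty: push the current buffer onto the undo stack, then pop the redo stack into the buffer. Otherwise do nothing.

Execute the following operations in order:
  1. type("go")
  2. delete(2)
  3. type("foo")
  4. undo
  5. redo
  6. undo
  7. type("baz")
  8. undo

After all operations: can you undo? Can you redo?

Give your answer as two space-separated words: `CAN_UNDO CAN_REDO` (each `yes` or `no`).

After op 1 (type): buf='go' undo_depth=1 redo_depth=0
After op 2 (delete): buf='(empty)' undo_depth=2 redo_depth=0
After op 3 (type): buf='foo' undo_depth=3 redo_depth=0
After op 4 (undo): buf='(empty)' undo_depth=2 redo_depth=1
After op 5 (redo): buf='foo' undo_depth=3 redo_depth=0
After op 6 (undo): buf='(empty)' undo_depth=2 redo_depth=1
After op 7 (type): buf='baz' undo_depth=3 redo_depth=0
After op 8 (undo): buf='(empty)' undo_depth=2 redo_depth=1

Answer: yes yes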